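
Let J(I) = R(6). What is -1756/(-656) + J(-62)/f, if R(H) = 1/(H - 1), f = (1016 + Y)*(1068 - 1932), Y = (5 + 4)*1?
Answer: 11852999/4428000 ≈ 2.6768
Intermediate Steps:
Y = 9 (Y = 9*1 = 9)
f = -885600 (f = (1016 + 9)*(1068 - 1932) = 1025*(-864) = -885600)
R(H) = 1/(-1 + H)
J(I) = ⅕ (J(I) = 1/(-1 + 6) = 1/5 = ⅕)
-1756/(-656) + J(-62)/f = -1756/(-656) + (⅕)/(-885600) = -1756*(-1/656) + (⅕)*(-1/885600) = 439/164 - 1/4428000 = 11852999/4428000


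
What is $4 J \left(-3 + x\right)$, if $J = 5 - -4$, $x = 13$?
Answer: $360$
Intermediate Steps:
$J = 9$ ($J = 5 + 4 = 9$)
$4 J \left(-3 + x\right) = 4 \cdot 9 \left(-3 + 13\right) = 36 \cdot 10 = 360$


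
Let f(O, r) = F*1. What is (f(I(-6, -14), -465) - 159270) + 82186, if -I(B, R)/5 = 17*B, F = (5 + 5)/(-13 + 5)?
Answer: -308341/4 ≈ -77085.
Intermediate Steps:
F = -5/4 (F = 10/(-8) = 10*(-⅛) = -5/4 ≈ -1.2500)
I(B, R) = -85*B
f(O, r) = -5/4 (f(O, r) = -5/4*1 = -5/4)
(f(I(-6, -14), -465) - 159270) + 82186 = (-5/4 - 159270) + 82186 = -637085/4 + 82186 = -308341/4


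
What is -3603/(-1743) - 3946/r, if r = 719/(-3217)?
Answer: 7376241361/417739 ≈ 17658.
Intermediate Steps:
r = -719/3217 (r = 719*(-1/3217) = -719/3217 ≈ -0.22350)
-3603/(-1743) - 3946/r = -3603/(-1743) - 3946/(-719/3217) = -3603*(-1/1743) - 3946*(-3217/719) = 1201/581 + 12694282/719 = 7376241361/417739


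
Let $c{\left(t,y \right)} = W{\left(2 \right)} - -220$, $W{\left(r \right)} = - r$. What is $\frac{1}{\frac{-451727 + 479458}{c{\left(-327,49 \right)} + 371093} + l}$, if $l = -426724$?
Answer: $- \frac{371311}{158447287433} \approx -2.3434 \cdot 10^{-6}$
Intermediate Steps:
$c{\left(t,y \right)} = 218$ ($c{\left(t,y \right)} = \left(-1\right) 2 - -220 = -2 + 220 = 218$)
$\frac{1}{\frac{-451727 + 479458}{c{\left(-327,49 \right)} + 371093} + l} = \frac{1}{\frac{-451727 + 479458}{218 + 371093} - 426724} = \frac{1}{\frac{27731}{371311} - 426724} = \frac{1}{- \frac{158447287433}{371311}} = - \frac{371311}{158447287433}$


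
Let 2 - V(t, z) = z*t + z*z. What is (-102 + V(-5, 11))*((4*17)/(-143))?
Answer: 11288/143 ≈ 78.937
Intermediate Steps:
V(t, z) = 2 - z² - t*z (V(t, z) = 2 - (z*t + z*z) = 2 - (t*z + z²) = 2 - (z² + t*z) = 2 + (-z² - t*z) = 2 - z² - t*z)
(-102 + V(-5, 11))*((4*17)/(-143)) = (-102 + (2 - 1*11² - 1*(-5)*11))*((4*17)/(-143)) = (-102 + (2 - 1*121 + 55))*(68*(-1/143)) = (-102 + (2 - 121 + 55))*(-68/143) = (-102 - 64)*(-68/143) = -166*(-68/143) = 11288/143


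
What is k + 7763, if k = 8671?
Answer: 16434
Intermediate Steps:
k + 7763 = 8671 + 7763 = 16434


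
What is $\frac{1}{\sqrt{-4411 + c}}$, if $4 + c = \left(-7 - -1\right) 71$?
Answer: $- \frac{i \sqrt{4841}}{4841} \approx - 0.014372 i$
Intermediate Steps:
$c = -430$ ($c = -4 + \left(-7 - -1\right) 71 = -4 + \left(-7 + 1\right) 71 = -4 - 426 = -430$)
$\frac{1}{\sqrt{-4411 + c}} = \frac{1}{\sqrt{-4411 - 430}} = \frac{1}{\sqrt{-4841}} = \frac{1}{i \sqrt{4841}} = - \frac{i \sqrt{4841}}{4841}$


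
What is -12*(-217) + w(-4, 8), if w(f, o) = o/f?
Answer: 2602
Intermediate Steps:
-12*(-217) + w(-4, 8) = -12*(-217) + 8/(-4) = 2604 + 8*(-¼) = 2604 - 2 = 2602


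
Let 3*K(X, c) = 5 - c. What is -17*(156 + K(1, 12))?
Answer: -7837/3 ≈ -2612.3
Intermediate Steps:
K(X, c) = 5/3 - c/3 (K(X, c) = (5 - c)/3 = 5/3 - c/3)
-17*(156 + K(1, 12)) = -17*(156 + (5/3 - ⅓*12)) = -17*(156 + (5/3 - 4)) = -17*(156 - 7/3) = -17*461/3 = -7837/3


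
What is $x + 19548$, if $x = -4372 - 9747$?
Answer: $5429$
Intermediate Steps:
$x = -14119$
$x + 19548 = -14119 + 19548 = 5429$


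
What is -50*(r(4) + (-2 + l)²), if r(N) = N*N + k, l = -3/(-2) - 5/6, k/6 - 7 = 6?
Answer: -43100/9 ≈ -4788.9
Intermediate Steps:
k = 78 (k = 42 + 6*6 = 42 + 36 = 78)
l = ⅔ (l = -3*(-½) - 5*⅙ = 3/2 - ⅚ = ⅔ ≈ 0.66667)
r(N) = 78 + N² (r(N) = N*N + 78 = N² + 78 = 78 + N²)
-50*(r(4) + (-2 + l)²) = -50*((78 + 4²) + (-2 + ⅔)²) = -50*((78 + 16) + (-4/3)²) = -50*(94 + 16/9) = -50*862/9 = -43100/9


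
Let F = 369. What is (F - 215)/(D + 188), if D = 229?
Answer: 154/417 ≈ 0.36930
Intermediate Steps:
(F - 215)/(D + 188) = (369 - 215)/(229 + 188) = 154/417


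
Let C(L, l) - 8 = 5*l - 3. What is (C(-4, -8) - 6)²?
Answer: 1681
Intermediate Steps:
C(L, l) = 5 + 5*l (C(L, l) = 8 + (5*l - 3) = 8 + (-3 + 5*l) = 5 + 5*l)
(C(-4, -8) - 6)² = ((5 + 5*(-8)) - 6)² = ((5 - 40) - 6)² = (-35 - 6)² = (-41)² = 1681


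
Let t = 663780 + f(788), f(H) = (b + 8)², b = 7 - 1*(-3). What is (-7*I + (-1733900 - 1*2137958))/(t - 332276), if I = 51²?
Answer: -3890065/331828 ≈ -11.723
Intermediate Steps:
I = 2601
b = 10 (b = 7 + 3 = 10)
f(H) = 324 (f(H) = (10 + 8)² = 18² = 324)
t = 664104 (t = 663780 + 324 = 664104)
(-7*I + (-1733900 - 1*2137958))/(t - 332276) = (-7*2601 + (-1733900 - 1*2137958))/(664104 - 332276) = (-18207 + (-1733900 - 2137958))/331828 = (-18207 - 3871858)*(1/331828) = -3890065*1/331828 = -3890065/331828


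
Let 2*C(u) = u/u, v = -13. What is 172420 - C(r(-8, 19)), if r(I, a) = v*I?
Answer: 344839/2 ≈ 1.7242e+5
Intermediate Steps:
r(I, a) = -13*I
C(u) = 1/2 (C(u) = (u/u)/2 = (1/2)*1 = 1/2)
172420 - C(r(-8, 19)) = 172420 - 1*1/2 = 172420 - 1/2 = 344839/2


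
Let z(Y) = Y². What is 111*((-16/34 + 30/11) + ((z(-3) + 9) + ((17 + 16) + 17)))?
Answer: 1458318/187 ≈ 7798.5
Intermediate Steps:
111*((-16/34 + 30/11) + ((z(-3) + 9) + ((17 + 16) + 17))) = 111*((-16/34 + 30/11) + (((-3)² + 9) + ((17 + 16) + 17))) = 111*((-16*1/34 + 30*(1/11)) + ((9 + 9) + (33 + 17))) = 111*((-8/17 + 30/11) + (18 + 50)) = 111*(422/187 + 68) = 111*(13138/187) = 1458318/187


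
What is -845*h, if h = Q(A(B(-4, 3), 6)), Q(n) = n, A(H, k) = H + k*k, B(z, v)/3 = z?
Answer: -20280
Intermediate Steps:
B(z, v) = 3*z
A(H, k) = H + k²
h = 24 (h = 3*(-4) + 6² = -12 + 36 = 24)
-845*h = -845*24 = -20280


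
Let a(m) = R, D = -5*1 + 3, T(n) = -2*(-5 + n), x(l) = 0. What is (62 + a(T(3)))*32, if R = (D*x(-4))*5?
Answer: 1984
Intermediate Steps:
T(n) = 10 - 2*n
D = -2 (D = -5 + 3 = -2)
R = 0 (R = -2*0*5 = 0*5 = 0)
a(m) = 0
(62 + a(T(3)))*32 = (62 + 0)*32 = 62*32 = 1984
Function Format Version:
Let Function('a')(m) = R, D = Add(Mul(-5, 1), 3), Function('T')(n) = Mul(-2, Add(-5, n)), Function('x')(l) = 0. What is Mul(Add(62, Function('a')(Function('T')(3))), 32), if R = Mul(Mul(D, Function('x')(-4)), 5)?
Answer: 1984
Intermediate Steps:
Function('T')(n) = Add(10, Mul(-2, n))
D = -2 (D = Add(-5, 3) = -2)
R = 0 (R = Mul(Mul(-2, 0), 5) = Mul(0, 5) = 0)
Function('a')(m) = 0
Mul(Add(62, Function('a')(Function('T')(3))), 32) = Mul(Add(62, 0), 32) = Mul(62, 32) = 1984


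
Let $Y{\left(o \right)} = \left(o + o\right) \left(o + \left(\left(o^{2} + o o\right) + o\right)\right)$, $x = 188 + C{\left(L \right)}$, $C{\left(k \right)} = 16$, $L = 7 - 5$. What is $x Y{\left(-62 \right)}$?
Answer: $-191338944$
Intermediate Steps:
$L = 2$ ($L = 7 - 5 = 2$)
$x = 204$ ($x = 188 + 16 = 204$)
$Y{\left(o \right)} = 2 o \left(2 o + 2 o^{2}\right)$ ($Y{\left(o \right)} = 2 o \left(o + \left(\left(o^{2} + o^{2}\right) + o\right)\right) = 2 o \left(o + \left(2 o^{2} + o\right)\right) = 2 o \left(o + \left(o + 2 o^{2}\right)\right) = 2 o \left(2 o + 2 o^{2}\right)$)
$x Y{\left(-62 \right)} = 204 \cdot 4 \left(-62\right)^{2} \left(1 - 62\right) = 204 \cdot 4 \cdot 3844 \left(-61\right) = 204 \left(-937936\right) = -191338944$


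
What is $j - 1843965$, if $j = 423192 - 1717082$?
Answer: $-3137855$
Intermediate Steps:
$j = -1293890$
$j - 1843965 = -1293890 - 1843965 = -3137855$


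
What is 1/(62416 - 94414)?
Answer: -1/31998 ≈ -3.1252e-5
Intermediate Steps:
1/(62416 - 94414) = 1/(-31998) = -1/31998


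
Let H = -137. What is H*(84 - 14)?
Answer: -9590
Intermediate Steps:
H*(84 - 14) = -137*(84 - 14) = -137*70 = -9590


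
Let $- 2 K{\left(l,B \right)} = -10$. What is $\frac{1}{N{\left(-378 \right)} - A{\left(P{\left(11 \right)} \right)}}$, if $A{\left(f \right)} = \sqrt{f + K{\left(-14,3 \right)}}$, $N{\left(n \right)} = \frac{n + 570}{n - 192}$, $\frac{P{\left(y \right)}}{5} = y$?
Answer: $\frac{760}{135119} - \frac{9025 \sqrt{15}}{270238} \approx -0.12372$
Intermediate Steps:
$P{\left(y \right)} = 5 y$
$N{\left(n \right)} = \frac{570 + n}{-192 + n}$
$K{\left(l,B \right)} = 5$ ($K{\left(l,B \right)} = \left(- \frac{1}{2}\right) \left(-10\right) = 5$)
$A{\left(f \right)} = \sqrt{5 + f}$ ($A{\left(f \right)} = \sqrt{f + 5} = \sqrt{5 + f}$)
$\frac{1}{N{\left(-378 \right)} - A{\left(P{\left(11 \right)} \right)}} = \frac{1}{\frac{570 - 378}{-192 - 378} - \sqrt{5 + 5 \cdot 11}} = \frac{1}{\frac{1}{-570} \cdot 192 - \sqrt{5 + 55}} = \frac{1}{\left(- \frac{1}{570}\right) 192 - \sqrt{60}} = \frac{1}{- \frac{32}{95} - 2 \sqrt{15}}$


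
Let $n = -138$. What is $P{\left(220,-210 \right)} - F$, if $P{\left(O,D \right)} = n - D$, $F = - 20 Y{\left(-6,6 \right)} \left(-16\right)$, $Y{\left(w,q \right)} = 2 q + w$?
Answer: $-1848$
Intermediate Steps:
$Y{\left(w,q \right)} = w + 2 q$
$F = 1920$ ($F = - 20 \left(-6 + 2 \cdot 6\right) \left(-16\right) = - 20 \left(-6 + 12\right) \left(-16\right) = \left(-20\right) 6 \left(-16\right) = \left(-120\right) \left(-16\right) = 1920$)
$P{\left(O,D \right)} = -138 - D$
$P{\left(220,-210 \right)} - F = \left(-138 - -210\right) - 1920 = \left(-138 + 210\right) - 1920 = 72 - 1920 = -1848$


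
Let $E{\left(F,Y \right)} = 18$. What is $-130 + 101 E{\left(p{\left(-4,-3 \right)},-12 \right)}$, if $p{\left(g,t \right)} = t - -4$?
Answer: $1688$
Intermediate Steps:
$p{\left(g,t \right)} = 4 + t$ ($p{\left(g,t \right)} = t + 4 = 4 + t$)
$-130 + 101 E{\left(p{\left(-4,-3 \right)},-12 \right)} = -130 + 101 \cdot 18 = -130 + 1818 = 1688$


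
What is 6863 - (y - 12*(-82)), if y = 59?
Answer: 5820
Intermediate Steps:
6863 - (y - 12*(-82)) = 6863 - (59 - 12*(-82)) = 6863 - (59 + 984) = 6863 - 1*1043 = 6863 - 1043 = 5820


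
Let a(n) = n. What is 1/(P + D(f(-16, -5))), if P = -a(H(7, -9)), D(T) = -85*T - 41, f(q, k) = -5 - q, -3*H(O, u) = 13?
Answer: -3/2915 ≈ -0.0010292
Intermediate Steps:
H(O, u) = -13/3 (H(O, u) = -⅓*13 = -13/3)
D(T) = -41 - 85*T
P = 13/3 (P = -1*(-13/3) = 13/3 ≈ 4.3333)
1/(P + D(f(-16, -5))) = 1/(13/3 + (-41 - 85*(-5 - 1*(-16)))) = 1/(13/3 + (-41 - 85*(-5 + 16))) = 1/(13/3 + (-41 - 85*11)) = 1/(13/3 + (-41 - 935)) = 1/(13/3 - 976) = 1/(-2915/3) = -3/2915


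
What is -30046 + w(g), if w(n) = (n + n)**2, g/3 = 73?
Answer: 161798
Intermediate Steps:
g = 219 (g = 3*73 = 219)
w(n) = 4*n**2 (w(n) = (2*n)**2 = 4*n**2)
-30046 + w(g) = -30046 + 4*219**2 = -30046 + 4*47961 = -30046 + 191844 = 161798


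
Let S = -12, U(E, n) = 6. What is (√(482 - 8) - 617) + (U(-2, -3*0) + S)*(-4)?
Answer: -593 + √474 ≈ -571.23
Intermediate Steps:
(√(482 - 8) - 617) + (U(-2, -3*0) + S)*(-4) = (√(482 - 8) - 617) + (6 - 12)*(-4) = (√474 - 617) - 6*(-4) = (-617 + √474) + 24 = -593 + √474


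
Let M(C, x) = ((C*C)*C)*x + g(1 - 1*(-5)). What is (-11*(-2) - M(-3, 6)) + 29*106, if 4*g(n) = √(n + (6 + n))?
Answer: 3258 - 3*√2/4 ≈ 3256.9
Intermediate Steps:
g(n) = √(6 + 2*n)/4 (g(n) = √(n + (6 + n))/4 = √(6 + 2*n)/4)
M(C, x) = 3*√2/4 + x*C³ (M(C, x) = ((C*C)*C)*x + √(6 + 2*(1 - 1*(-5)))/4 = (C²*C)*x + √(6 + 2*(1 + 5))/4 = C³*x + √(6 + 2*6)/4 = x*C³ + √(6 + 12)/4 = x*C³ + √18/4 = x*C³ + (3*√2)/4 = x*C³ + 3*√2/4 = 3*√2/4 + x*C³)
(-11*(-2) - M(-3, 6)) + 29*106 = (-11*(-2) - (3*√2/4 + 6*(-3)³)) + 29*106 = (22 - (3*√2/4 + 6*(-27))) + 3074 = (22 - (3*√2/4 - 162)) + 3074 = (22 - (-162 + 3*√2/4)) + 3074 = (22 + (162 - 3*√2/4)) + 3074 = (184 - 3*√2/4) + 3074 = 3258 - 3*√2/4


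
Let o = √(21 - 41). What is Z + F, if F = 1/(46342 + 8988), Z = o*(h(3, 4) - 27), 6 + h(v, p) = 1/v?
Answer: 1/55330 - 196*I*√5/3 ≈ 1.8073e-5 - 146.09*I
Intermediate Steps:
h(v, p) = -6 + 1/v
o = 2*I*√5 (o = √(-20) = 2*I*√5 ≈ 4.4721*I)
Z = -196*I*√5/3 (Z = (2*I*√5)*((-6 + 1/3) - 27) = (2*I*√5)*((-6 + ⅓) - 27) = (2*I*√5)*(-17/3 - 27) = (2*I*√5)*(-98/3) = -196*I*√5/3 ≈ -146.09*I)
F = 1/55330 ≈ 1.8073e-5
Z + F = -196*I*√5/3 + 1/55330 = 1/55330 - 196*I*√5/3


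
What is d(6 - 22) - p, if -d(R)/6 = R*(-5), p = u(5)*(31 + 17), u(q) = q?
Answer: -720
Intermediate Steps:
p = 240 (p = 5*(31 + 17) = 5*48 = 240)
d(R) = 30*R (d(R) = -6*R*(-5) = -(-30)*R = 30*R)
d(6 - 22) - p = 30*(6 - 22) - 1*240 = 30*(-16) - 240 = -480 - 240 = -720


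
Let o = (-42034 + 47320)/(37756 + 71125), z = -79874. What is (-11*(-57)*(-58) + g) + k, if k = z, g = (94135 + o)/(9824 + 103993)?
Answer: -1440494970720259/12392508777 ≈ -1.1624e+5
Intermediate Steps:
o = 5286/108881 ≈ 0.048548
g = 10249518221/12392508777 (g = (94135 + 5286/108881)/(9824 + 103993) = (10249518221/108881)/113817 = (10249518221/108881)*(1/113817) = 10249518221/12392508777 ≈ 0.82707)
k = -79874
(-11*(-57)*(-58) + g) + k = (-11*(-57)*(-58) + 10249518221/12392508777) - 79874 = (627*(-58) + 10249518221/12392508777) - 79874 = (-36366 + 10249518221/12392508777) - 79874 = -450655724666161/12392508777 - 79874 = -1440494970720259/12392508777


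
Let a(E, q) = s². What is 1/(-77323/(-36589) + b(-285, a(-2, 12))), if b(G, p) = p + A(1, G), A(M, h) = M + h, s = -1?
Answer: -36589/10277364 ≈ -0.0035602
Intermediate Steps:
a(E, q) = 1 (a(E, q) = (-1)² = 1)
b(G, p) = 1 + G + p (b(G, p) = p + (1 + G) = 1 + G + p)
1/(-77323/(-36589) + b(-285, a(-2, 12))) = 1/(-77323/(-36589) + (1 - 285 + 1)) = 1/(-77323*(-1/36589) - 283) = 1/(77323/36589 - 283) = 1/(-10277364/36589) = -36589/10277364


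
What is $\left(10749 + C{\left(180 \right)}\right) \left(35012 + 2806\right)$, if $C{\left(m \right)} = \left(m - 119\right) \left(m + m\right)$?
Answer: $1236988962$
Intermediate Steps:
$C{\left(m \right)} = 2 m \left(-119 + m\right)$ ($C{\left(m \right)} = \left(-119 + m\right) 2 m = 2 m \left(-119 + m\right)$)
$\left(10749 + C{\left(180 \right)}\right) \left(35012 + 2806\right) = \left(10749 + 2 \cdot 180 \left(-119 + 180\right)\right) \left(35012 + 2806\right) = \left(10749 + 2 \cdot 180 \cdot 61\right) 37818 = \left(10749 + 21960\right) 37818 = 32709 \cdot 37818 = 1236988962$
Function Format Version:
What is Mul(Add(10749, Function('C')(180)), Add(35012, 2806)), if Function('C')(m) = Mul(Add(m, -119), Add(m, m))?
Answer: 1236988962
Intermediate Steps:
Function('C')(m) = Mul(2, m, Add(-119, m)) (Function('C')(m) = Mul(Add(-119, m), Mul(2, m)) = Mul(2, m, Add(-119, m)))
Mul(Add(10749, Function('C')(180)), Add(35012, 2806)) = Mul(Add(10749, Mul(2, 180, Add(-119, 180))), Add(35012, 2806)) = Mul(Add(10749, Mul(2, 180, 61)), 37818) = Mul(Add(10749, 21960), 37818) = Mul(32709, 37818) = 1236988962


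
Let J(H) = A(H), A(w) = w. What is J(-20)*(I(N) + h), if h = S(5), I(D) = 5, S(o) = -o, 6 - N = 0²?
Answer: 0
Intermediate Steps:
J(H) = H
N = 6 (N = 6 - 1*0² = 6 - 1*0 = 6 + 0 = 6)
h = -5 (h = -1*5 = -5)
J(-20)*(I(N) + h) = -20*(5 - 5) = -20*0 = 0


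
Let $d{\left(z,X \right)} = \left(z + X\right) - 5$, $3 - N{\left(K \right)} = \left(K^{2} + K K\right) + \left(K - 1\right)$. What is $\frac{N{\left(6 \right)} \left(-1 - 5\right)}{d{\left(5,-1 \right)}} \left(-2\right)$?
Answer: $888$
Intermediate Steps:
$N{\left(K \right)} = 4 - K - 2 K^{2}$ ($N{\left(K \right)} = 3 - \left(\left(K^{2} + K K\right) + \left(K - 1\right)\right) = 3 - \left(\left(K^{2} + K^{2}\right) + \left(-1 + K\right)\right) = 3 - \left(2 K^{2} + \left(-1 + K\right)\right) = 3 - \left(-1 + K + 2 K^{2}\right) = 4 - K - 2 K^{2}$)
$d{\left(z,X \right)} = -5 + X + z$ ($d{\left(z,X \right)} = \left(X + z\right) - 5 = -5 + X + z$)
$\frac{N{\left(6 \right)} \left(-1 - 5\right)}{d{\left(5,-1 \right)}} \left(-2\right) = \frac{\left(4 - 6 - 2 \cdot 6^{2}\right) \left(-1 - 5\right)}{-5 - 1 + 5} \left(-2\right) = \frac{\left(4 - 6 - 72\right) \left(-6\right)}{-1} \left(-2\right) = - \left(4 - 6 - 72\right) \left(-6\right) \left(-2\right) = - \left(-74\right) \left(-6\right) \left(-2\right) = \left(-1\right) 444 \left(-2\right) = \left(-444\right) \left(-2\right) = 888$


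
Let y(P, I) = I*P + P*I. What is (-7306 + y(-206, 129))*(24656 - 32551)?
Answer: 477284330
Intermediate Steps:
y(P, I) = 2*I*P (y(P, I) = I*P + I*P = 2*I*P)
(-7306 + y(-206, 129))*(24656 - 32551) = (-7306 + 2*129*(-206))*(24656 - 32551) = (-7306 - 53148)*(-7895) = -60454*(-7895) = 477284330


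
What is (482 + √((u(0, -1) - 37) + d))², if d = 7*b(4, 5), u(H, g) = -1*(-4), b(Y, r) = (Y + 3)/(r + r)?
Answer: (4820 + I*√2810)²/100 ≈ 2.323e+5 + 5110.1*I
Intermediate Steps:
b(Y, r) = (3 + Y)/(2*r) (b(Y, r) = (3 + Y)/((2*r)) = (3 + Y)*(1/(2*r)) = (3 + Y)/(2*r))
u(H, g) = 4
d = 49/10 (d = 7*((½)*(3 + 4)/5) = 7*((½)*(⅕)*7) = 7*(7/10) = 49/10 ≈ 4.9000)
(482 + √((u(0, -1) - 37) + d))² = (482 + √((4 - 37) + 49/10))² = (482 + √(-33 + 49/10))² = (482 + √(-281/10))² = (482 + I*√2810/10)²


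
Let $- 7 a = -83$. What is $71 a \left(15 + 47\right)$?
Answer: $\frac{365366}{7} \approx 52195.0$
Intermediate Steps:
$a = \frac{83}{7}$ ($a = \left(- \frac{1}{7}\right) \left(-83\right) = \frac{83}{7} \approx 11.857$)
$71 a \left(15 + 47\right) = 71 \cdot \frac{83}{7} \left(15 + 47\right) = \frac{5893}{7} \cdot 62 = \frac{365366}{7}$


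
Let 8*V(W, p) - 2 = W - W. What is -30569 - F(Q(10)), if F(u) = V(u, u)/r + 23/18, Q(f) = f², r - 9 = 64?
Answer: -80338699/2628 ≈ -30570.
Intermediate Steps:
r = 73 (r = 9 + 64 = 73)
V(W, p) = ¼ (V(W, p) = ¼ + (W - W)/8 = ¼ + (⅛)*0 = ¼ + 0 = ¼)
F(u) = 3367/2628 (F(u) = (¼)/73 + 23/18 = (¼)*(1/73) + 23*(1/18) = 1/292 + 23/18 = 3367/2628)
-30569 - F(Q(10)) = -30569 - 1*3367/2628 = -30569 - 3367/2628 = -80338699/2628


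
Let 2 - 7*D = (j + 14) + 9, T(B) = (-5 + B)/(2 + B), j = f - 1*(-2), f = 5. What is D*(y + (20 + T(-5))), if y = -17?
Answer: -76/3 ≈ -25.333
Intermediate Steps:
j = 7 (j = 5 - 1*(-2) = 5 + 2 = 7)
T(B) = (-5 + B)/(2 + B)
D = -4 (D = 2/7 - ((7 + 14) + 9)/7 = 2/7 - (21 + 9)/7 = 2/7 - ⅐*30 = 2/7 - 30/7 = -4)
D*(y + (20 + T(-5))) = -4*(-17 + (20 + (-5 - 5)/(2 - 5))) = -4*(-17 + (20 - 10/(-3))) = -4*(-17 + (20 - ⅓*(-10))) = -4*(-17 + (20 + 10/3)) = -4*(-17 + 70/3) = -4*19/3 = -76/3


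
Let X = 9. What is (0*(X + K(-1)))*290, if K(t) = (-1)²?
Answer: 0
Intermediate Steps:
K(t) = 1
(0*(X + K(-1)))*290 = (0*(9 + 1))*290 = (0*10)*290 = 0*290 = 0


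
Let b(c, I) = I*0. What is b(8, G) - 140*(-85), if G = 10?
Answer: 11900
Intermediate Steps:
b(c, I) = 0
b(8, G) - 140*(-85) = 0 - 140*(-85) = 0 + 11900 = 11900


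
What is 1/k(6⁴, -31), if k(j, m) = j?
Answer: 1/1296 ≈ 0.00077160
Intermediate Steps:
1/k(6⁴, -31) = 1/(6⁴) = 1/1296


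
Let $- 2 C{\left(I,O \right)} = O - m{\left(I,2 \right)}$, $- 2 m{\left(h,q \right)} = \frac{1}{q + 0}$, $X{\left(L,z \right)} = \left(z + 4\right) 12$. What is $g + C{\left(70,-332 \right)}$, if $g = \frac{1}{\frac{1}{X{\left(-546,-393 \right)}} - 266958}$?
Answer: $\frac{1653654209671}{9969279560} \approx 165.88$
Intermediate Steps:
$X{\left(L,z \right)} = 48 + 12 z$ ($X{\left(L,z \right)} = \left(4 + z\right) 12 = 48 + 12 z$)
$m{\left(h,q \right)} = - \frac{1}{2 q}$ ($m{\left(h,q \right)} = - \frac{1}{2 \left(q + 0\right)} = - \frac{1}{2 q}$)
$C{\left(I,O \right)} = - \frac{1}{8} - \frac{O}{2}$ ($C{\left(I,O \right)} = - \frac{O - - \frac{1}{2 \cdot 2}}{2} = - \frac{O - \left(- \frac{1}{2}\right) \frac{1}{2}}{2} = - \frac{O - - \frac{1}{4}}{2} = - \frac{O + \frac{1}{4}}{2} = - \frac{\frac{1}{4} + O}{2} = - \frac{1}{8} - \frac{O}{2}$)
$g = - \frac{4668}{1246159945}$ ($g = \frac{1}{\frac{1}{48 + 12 \left(-393\right)} - 266958} = \frac{1}{\frac{1}{48 - 4716} - 266958} = \frac{1}{\frac{1}{-4668} - 266958} = \frac{1}{- \frac{1}{4668} - 266958} = \frac{1}{- \frac{1246159945}{4668}} = - \frac{4668}{1246159945} \approx -3.7459 \cdot 10^{-6}$)
$g + C{\left(70,-332 \right)} = - \frac{4668}{1246159945} - - \frac{1327}{8} = - \frac{4668}{1246159945} + \left(- \frac{1}{8} + 166\right) = - \frac{4668}{1246159945} + \frac{1327}{8} = \frac{1653654209671}{9969279560}$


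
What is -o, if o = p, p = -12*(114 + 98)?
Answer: 2544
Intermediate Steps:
p = -2544 (p = -12*212 = -2544)
o = -2544
-o = -1*(-2544) = 2544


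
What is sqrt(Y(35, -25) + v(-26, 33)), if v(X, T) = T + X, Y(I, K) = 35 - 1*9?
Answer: sqrt(33) ≈ 5.7446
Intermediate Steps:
Y(I, K) = 26 (Y(I, K) = 35 - 9 = 26)
sqrt(Y(35, -25) + v(-26, 33)) = sqrt(26 + (33 - 26)) = sqrt(26 + 7) = sqrt(33)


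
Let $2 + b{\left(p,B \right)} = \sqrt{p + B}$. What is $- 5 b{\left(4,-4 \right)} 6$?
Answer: $60$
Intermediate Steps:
$b{\left(p,B \right)} = -2 + \sqrt{B + p}$ ($b{\left(p,B \right)} = -2 + \sqrt{p + B} = -2 + \sqrt{B + p}$)
$- 5 b{\left(4,-4 \right)} 6 = - 5 \left(-2 + \sqrt{-4 + 4}\right) 6 = - 5 \left(-2 + \sqrt{0}\right) 6 = - 5 \left(-2 + 0\right) 6 = \left(-5\right) \left(-2\right) 6 = 10 \cdot 6 = 60$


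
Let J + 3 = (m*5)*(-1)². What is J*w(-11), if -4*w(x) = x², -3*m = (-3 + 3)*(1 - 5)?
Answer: 363/4 ≈ 90.750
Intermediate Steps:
m = 0 (m = -(-3 + 3)*(1 - 5)/3 = -0*(-4) = -⅓*0 = 0)
w(x) = -x²/4
J = -3 (J = -3 + (0*5)*(-1)² = -3 + 0*1 = -3 + 0 = -3)
J*w(-11) = -(-3)*(-11)²/4 = -(-3)*121/4 = -3*(-121/4) = 363/4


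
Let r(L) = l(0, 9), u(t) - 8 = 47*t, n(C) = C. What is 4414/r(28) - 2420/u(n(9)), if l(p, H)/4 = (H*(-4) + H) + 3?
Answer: -1067377/20688 ≈ -51.594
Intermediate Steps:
u(t) = 8 + 47*t
l(p, H) = 12 - 12*H (l(p, H) = 4*((H*(-4) + H) + 3) = 4*((-4*H + H) + 3) = 4*(-3*H + 3) = 4*(3 - 3*H) = 12 - 12*H)
r(L) = -96 (r(L) = 12 - 12*9 = 12 - 108 = -96)
4414/r(28) - 2420/u(n(9)) = 4414/(-96) - 2420/(8 + 47*9) = 4414*(-1/96) - 2420/(8 + 423) = -2207/48 - 2420/431 = -1067377/20688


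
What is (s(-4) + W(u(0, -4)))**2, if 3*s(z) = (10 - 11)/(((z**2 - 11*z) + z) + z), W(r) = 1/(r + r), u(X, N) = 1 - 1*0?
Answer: 5929/24336 ≈ 0.24363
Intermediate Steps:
u(X, N) = 1 (u(X, N) = 1 + 0 = 1)
W(r) = 1/(2*r)
s(z) = -1/(3*(z**2 - 9*z)) (s(z) = ((10 - 11)/(((z**2 - 11*z) + z) + z))/3 = (-1/((z**2 - 10*z) + z))/3 = (-1/(z**2 - 9*z))/3 = -1/(3*(z**2 - 9*z)))
(s(-4) + W(u(0, -4)))**2 = (-1/3/(-4*(-9 - 4)) + (1/2)/1)**2 = (-1/3*(-1/4)/(-13) + (1/2)*1)**2 = (-1/3*(-1/4)*(-1/13) + 1/2)**2 = (-1/156 + 1/2)**2 = (77/156)**2 = 5929/24336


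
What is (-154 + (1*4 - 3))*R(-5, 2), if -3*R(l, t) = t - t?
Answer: 0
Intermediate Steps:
R(l, t) = 0 (R(l, t) = -(t - t)/3 = -1/3*0 = 0)
(-154 + (1*4 - 3))*R(-5, 2) = (-154 + (1*4 - 3))*0 = (-154 + (4 - 3))*0 = (-154 + 1)*0 = -153*0 = 0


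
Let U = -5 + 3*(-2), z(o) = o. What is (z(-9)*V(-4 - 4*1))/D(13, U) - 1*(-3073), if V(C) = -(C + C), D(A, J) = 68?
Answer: 52205/17 ≈ 3070.9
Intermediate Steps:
U = -11 (U = -5 - 6 = -11)
V(C) = -2*C
(z(-9)*V(-4 - 4*1))/D(13, U) - 1*(-3073) = -(-18)*(-4 - 4*1)/68 - 1*(-3073) = -(-18)*(-4 - 4)*(1/68) + 3073 = -(-18)*(-8)*(1/68) + 3073 = -9*16*(1/68) + 3073 = -144*1/68 + 3073 = -36/17 + 3073 = 52205/17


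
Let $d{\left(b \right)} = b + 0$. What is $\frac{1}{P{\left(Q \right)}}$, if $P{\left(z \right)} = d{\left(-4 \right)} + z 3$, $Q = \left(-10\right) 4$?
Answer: $- \frac{1}{124} \approx -0.0080645$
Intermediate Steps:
$d{\left(b \right)} = b$
$Q = -40$
$P{\left(z \right)} = -4 + 3 z$ ($P{\left(z \right)} = -4 + z 3 = -4 + 3 z$)
$\frac{1}{P{\left(Q \right)}} = \frac{1}{-4 + 3 \left(-40\right)} = \frac{1}{-4 - 120} = \frac{1}{-124} = - \frac{1}{124}$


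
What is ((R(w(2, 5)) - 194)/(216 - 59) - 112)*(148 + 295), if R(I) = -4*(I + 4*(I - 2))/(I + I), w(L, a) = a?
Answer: -39393332/785 ≈ -50183.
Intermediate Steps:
R(I) = -2*(-8 + 5*I)/I (R(I) = -4*(I + 4*(-2 + I))/(2*I) = -4*(I + (-8 + 4*I))*1/(2*I) = -4*(-8 + 5*I)*1/(2*I) = -2*(-8 + 5*I)/I)
((R(w(2, 5)) - 194)/(216 - 59) - 112)*(148 + 295) = (((-10 + 16/5) - 194)/(216 - 59) - 112)*(148 + 295) = (((-10 + 16*(⅕)) - 194)/157 - 112)*443 = (((-10 + 16/5) - 194)*(1/157) - 112)*443 = ((-34/5 - 194)*(1/157) - 112)*443 = (-1004/5*1/157 - 112)*443 = (-1004/785 - 112)*443 = -88924/785*443 = -39393332/785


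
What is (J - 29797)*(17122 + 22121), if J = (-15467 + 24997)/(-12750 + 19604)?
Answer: -4007085227622/3427 ≈ -1.1693e+9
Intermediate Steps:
J = 4765/3427 (J = 9530/6854 = 9530*(1/6854) = 4765/3427 ≈ 1.3904)
(J - 29797)*(17122 + 22121) = (4765/3427 - 29797)*(17122 + 22121) = -102109554/3427*39243 = -4007085227622/3427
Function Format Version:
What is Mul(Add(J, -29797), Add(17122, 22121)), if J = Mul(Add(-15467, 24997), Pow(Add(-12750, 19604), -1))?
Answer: Rational(-4007085227622, 3427) ≈ -1.1693e+9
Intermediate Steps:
J = Rational(4765, 3427) (J = Mul(9530, Pow(6854, -1)) = Mul(9530, Rational(1, 6854)) = Rational(4765, 3427) ≈ 1.3904)
Mul(Add(J, -29797), Add(17122, 22121)) = Mul(Add(Rational(4765, 3427), -29797), Add(17122, 22121)) = Mul(Rational(-102109554, 3427), 39243) = Rational(-4007085227622, 3427)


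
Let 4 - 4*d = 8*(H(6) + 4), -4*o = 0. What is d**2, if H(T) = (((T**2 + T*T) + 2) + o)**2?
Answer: 120099681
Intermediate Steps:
o = 0 (o = -1/4*0 = 0)
H(T) = (2 + 2*T**2)**2 (H(T) = (((T**2 + T*T) + 2) + 0)**2 = (((T**2 + T**2) + 2) + 0)**2 = ((2*T**2 + 2) + 0)**2 = ((2 + 2*T**2) + 0)**2 = (2 + 2*T**2)**2)
d = -10959 (d = 1 - 2*(4*(1 + 6**2)**2 + 4) = 1 - 2*(4*(1 + 36)**2 + 4) = 1 - 2*(4*37**2 + 4) = 1 - 2*(4*1369 + 4) = 1 - 2*(5476 + 4) = 1 - 2*5480 = 1 - 1/4*43840 = 1 - 10960 = -10959)
d**2 = (-10959)**2 = 120099681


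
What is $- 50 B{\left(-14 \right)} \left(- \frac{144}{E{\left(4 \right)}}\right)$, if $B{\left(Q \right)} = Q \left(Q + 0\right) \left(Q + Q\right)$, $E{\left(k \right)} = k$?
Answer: $-9878400$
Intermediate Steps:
$B{\left(Q \right)} = 2 Q^{3}$ ($B{\left(Q \right)} = Q Q 2 Q = Q^{2} \cdot 2 Q = 2 Q^{3}$)
$- 50 B{\left(-14 \right)} \left(- \frac{144}{E{\left(4 \right)}}\right) = - 50 \cdot 2 \left(-14\right)^{3} \left(- \frac{144}{4}\right) = - 50 \cdot 2 \left(-2744\right) \left(\left(-144\right) \frac{1}{4}\right) = \left(-50\right) \left(-5488\right) \left(-36\right) = 274400 \left(-36\right) = -9878400$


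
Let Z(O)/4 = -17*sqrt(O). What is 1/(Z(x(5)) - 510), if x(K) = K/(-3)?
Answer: -9/4726 + I*sqrt(15)/11815 ≈ -0.0019044 + 0.0003278*I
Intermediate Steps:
x(K) = -K/3 (x(K) = K*(-1/3) = -K/3)
Z(O) = -68*sqrt(O) (Z(O) = 4*(-17*sqrt(O)) = -68*sqrt(O))
1/(Z(x(5)) - 510) = 1/(-68*I*sqrt(15)/3 - 510) = 1/(-510 - 68*I*sqrt(15)/3)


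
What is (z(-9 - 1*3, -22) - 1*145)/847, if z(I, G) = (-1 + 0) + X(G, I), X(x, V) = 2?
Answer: -144/847 ≈ -0.17001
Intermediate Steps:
z(I, G) = 1 (z(I, G) = (-1 + 0) + 2 = -1 + 2 = 1)
(z(-9 - 1*3, -22) - 1*145)/847 = (1 - 1*145)/847 = (1 - 145)*(1/847) = -144*1/847 = -144/847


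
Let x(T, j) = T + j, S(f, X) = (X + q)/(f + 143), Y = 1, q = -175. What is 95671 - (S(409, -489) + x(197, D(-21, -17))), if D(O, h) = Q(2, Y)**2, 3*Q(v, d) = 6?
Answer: 6587513/69 ≈ 95471.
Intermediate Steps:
Q(v, d) = 2 (Q(v, d) = (1/3)*6 = 2)
S(f, X) = (-175 + X)/(143 + f) (S(f, X) = (X - 175)/(f + 143) = (-175 + X)/(143 + f))
D(O, h) = 4 (D(O, h) = 2**2 = 4)
95671 - (S(409, -489) + x(197, D(-21, -17))) = 95671 - ((-175 - 489)/(143 + 409) + (197 + 4)) = 95671 - (-664/552 + 201) = 95671 - ((1/552)*(-664) + 201) = 95671 - (-83/69 + 201) = 95671 - 1*13786/69 = 95671 - 13786/69 = 6587513/69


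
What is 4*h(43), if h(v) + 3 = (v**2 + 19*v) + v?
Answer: 10824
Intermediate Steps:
h(v) = -3 + v**2 + 20*v (h(v) = -3 + ((v**2 + 19*v) + v) = -3 + (v**2 + 20*v) = -3 + v**2 + 20*v)
4*h(43) = 4*(-3 + 43**2 + 20*43) = 4*(-3 + 1849 + 860) = 4*2706 = 10824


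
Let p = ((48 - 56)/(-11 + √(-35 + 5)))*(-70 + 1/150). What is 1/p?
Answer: -825/41996 + 75*I*√30/41996 ≈ -0.019645 + 0.0097817*I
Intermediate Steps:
p = 41996/(75*(-11 + I*√30)) (p = (-8/(-11 + √(-30)))*(-70 + 1/150) = -8/(-11 + I*√30)*(-10499/150) = 41996/(75*(-11 + I*√30)) ≈ -40.791 - 20.311*I)
1/p = 1/(-461956/11325 - 41996*I*√30/11325)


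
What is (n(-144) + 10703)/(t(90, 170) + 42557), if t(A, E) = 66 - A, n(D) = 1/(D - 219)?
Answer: 3885188/15439479 ≈ 0.25164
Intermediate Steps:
n(D) = 1/(-219 + D)
(n(-144) + 10703)/(t(90, 170) + 42557) = (1/(-219 - 144) + 10703)/((66 - 1*90) + 42557) = (1/(-363) + 10703)/((66 - 90) + 42557) = (-1/363 + 10703)/(-24 + 42557) = (3885188/363)/42533 = (3885188/363)*(1/42533) = 3885188/15439479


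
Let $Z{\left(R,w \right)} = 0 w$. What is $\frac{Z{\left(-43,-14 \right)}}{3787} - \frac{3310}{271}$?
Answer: $- \frac{3310}{271} \approx -12.214$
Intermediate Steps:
$Z{\left(R,w \right)} = 0$
$\frac{Z{\left(-43,-14 \right)}}{3787} - \frac{3310}{271} = \frac{0}{3787} - \frac{3310}{271} = 0 \cdot \frac{1}{3787} - \frac{3310}{271} = 0 - \frac{3310}{271} = - \frac{3310}{271}$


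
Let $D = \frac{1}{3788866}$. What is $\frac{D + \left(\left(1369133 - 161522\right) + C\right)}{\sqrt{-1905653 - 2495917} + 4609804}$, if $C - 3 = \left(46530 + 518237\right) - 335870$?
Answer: $\frac{6272500014085727677}{20128632251396518969} - \frac{5442747686527 i \sqrt{4401570}}{80514529005586075876} \approx 0.31162 - 0.00014182 i$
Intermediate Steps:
$C = 228900$ ($C = 3 + \left(\left(46530 + 518237\right) - 335870\right) = 3 + \left(564767 - 335870\right) = 3 + 228897 = 228900$)
$D = \frac{1}{3788866} \approx 2.6393 \cdot 10^{-7}$
$\frac{D + \left(\left(1369133 - 161522\right) + C\right)}{\sqrt{-1905653 - 2495917} + 4609804} = \frac{\frac{1}{3788866} + \left(\left(1369133 - 161522\right) + 228900\right)}{\sqrt{-1905653 - 2495917} + 4609804} = \frac{\frac{1}{3788866} + \left(\left(1369133 + \left(-526222 + 364700\right)\right) + 228900\right)}{\sqrt{-4401570} + 4609804} = \frac{\frac{1}{3788866} + \left(\left(1369133 - 161522\right) + 228900\right)}{i \sqrt{4401570} + 4609804} = \frac{\frac{1}{3788866} + \left(1207611 + 228900\right)}{4609804 + i \sqrt{4401570}} = \frac{\frac{1}{3788866} + 1436511}{4609804 + i \sqrt{4401570}} = \frac{5442747686527}{3788866 \left(4609804 + i \sqrt{4401570}\right)}$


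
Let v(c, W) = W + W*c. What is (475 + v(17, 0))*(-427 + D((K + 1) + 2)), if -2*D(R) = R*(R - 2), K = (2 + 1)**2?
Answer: -231325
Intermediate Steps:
K = 9 (K = 3**2 = 9)
D(R) = -R*(-2 + R)/2 (D(R) = -R*(R - 2)/2 = -R*(-2 + R)/2)
(475 + v(17, 0))*(-427 + D((K + 1) + 2)) = (475 + 0*(1 + 17))*(-427 + ((9 + 1) + 2)*(2 - ((9 + 1) + 2))/2) = (475 + 0*18)*(-427 + (10 + 2)*(2 - (10 + 2))/2) = (475 + 0)*(-427 + (1/2)*12*(2 - 1*12)) = 475*(-427 + (1/2)*12*(2 - 12)) = 475*(-427 + (1/2)*12*(-10)) = 475*(-427 - 60) = 475*(-487) = -231325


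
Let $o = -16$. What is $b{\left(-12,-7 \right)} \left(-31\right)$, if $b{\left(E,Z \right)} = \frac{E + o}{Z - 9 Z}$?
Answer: $\frac{31}{2} \approx 15.5$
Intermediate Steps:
$b{\left(E,Z \right)} = - \frac{-16 + E}{8 Z}$ ($b{\left(E,Z \right)} = \frac{E - 16}{Z - 9 Z} = \frac{-16 + E}{\left(-8\right) Z} = \left(-16 + E\right) \left(- \frac{1}{8 Z}\right) = - \frac{-16 + E}{8 Z}$)
$b{\left(-12,-7 \right)} \left(-31\right) = \frac{16 - -12}{8 \left(-7\right)} \left(-31\right) = \frac{1}{8} \left(- \frac{1}{7}\right) \left(16 + 12\right) \left(-31\right) = \frac{1}{8} \left(- \frac{1}{7}\right) 28 \left(-31\right) = \left(- \frac{1}{2}\right) \left(-31\right) = \frac{31}{2}$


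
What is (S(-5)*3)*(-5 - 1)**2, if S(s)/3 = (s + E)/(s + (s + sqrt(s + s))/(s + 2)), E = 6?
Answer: -972/11 + 486*I*sqrt(10)/55 ≈ -88.364 + 27.943*I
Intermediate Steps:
S(s) = 3*(6 + s)/(s + (s + sqrt(2)*sqrt(s))/(2 + s)) (S(s) = 3*((s + 6)/(s + (s + sqrt(s + s))/(s + 2))) = 3*((6 + s)/(s + (s + sqrt(2*s))/(2 + s))) = 3*((6 + s)/(s + (s + sqrt(2)*sqrt(s))/(2 + s))) = 3*(6 + s)/(s + (s + sqrt(2)*sqrt(s))/(2 + s)))
(S(-5)*3)*(-5 - 1)**2 = ((3*(12 + (-5)**2 + 8*(-5))/((-5)**2 + 3*(-5) + sqrt(2)*sqrt(-5)))*3)*(-5 - 1)**2 = ((3*(12 + 25 - 40)/(25 - 15 + sqrt(2)*(I*sqrt(5))))*3)*(-6)**2 = ((3*(-3)/(25 - 15 + I*sqrt(10)))*3)*36 = ((3*(-3)/(10 + I*sqrt(10)))*3)*36 = (-9/(10 + I*sqrt(10))*3)*36 = -27/(10 + I*sqrt(10))*36 = -972/(10 + I*sqrt(10))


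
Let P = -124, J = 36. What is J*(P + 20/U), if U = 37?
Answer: -164448/37 ≈ -4444.5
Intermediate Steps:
J*(P + 20/U) = 36*(-124 + 20/37) = 36*(-4568/37) = -164448/37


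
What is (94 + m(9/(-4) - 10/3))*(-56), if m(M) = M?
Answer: -14854/3 ≈ -4951.3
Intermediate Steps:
(94 + m(9/(-4) - 10/3))*(-56) = (94 + (9/(-4) - 10/3))*(-56) = (94 + (9*(-¼) - 10*⅓))*(-56) = (94 + (-9/4 - 10/3))*(-56) = (94 - 67/12)*(-56) = (1061/12)*(-56) = -14854/3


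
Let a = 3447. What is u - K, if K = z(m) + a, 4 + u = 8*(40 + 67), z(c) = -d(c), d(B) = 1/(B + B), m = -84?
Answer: -435961/168 ≈ -2595.0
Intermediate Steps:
d(B) = 1/(2*B)
z(c) = -1/(2*c)
u = 852 (u = -4 + 8*(40 + 67) = -4 + 8*107 = -4 + 856 = 852)
K = 579097/168 (K = -½/(-84) + 3447 = -½*(-1/84) + 3447 = 1/168 + 3447 = 579097/168 ≈ 3447.0)
u - K = 852 - 1*579097/168 = 852 - 579097/168 = -435961/168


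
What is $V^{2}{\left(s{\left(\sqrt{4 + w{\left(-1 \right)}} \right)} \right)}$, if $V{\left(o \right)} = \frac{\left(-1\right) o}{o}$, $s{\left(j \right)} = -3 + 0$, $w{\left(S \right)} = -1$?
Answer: $1$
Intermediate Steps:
$s{\left(j \right)} = -3$
$V{\left(o \right)} = -1$
$V^{2}{\left(s{\left(\sqrt{4 + w{\left(-1 \right)}} \right)} \right)} = \left(-1\right)^{2} = 1$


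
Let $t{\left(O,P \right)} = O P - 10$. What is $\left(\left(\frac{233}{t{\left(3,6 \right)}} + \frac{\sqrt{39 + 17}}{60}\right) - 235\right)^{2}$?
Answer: $\frac{610337249}{14400} - \frac{549 \sqrt{14}}{40} \approx 42333.0$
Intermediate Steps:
$t{\left(O,P \right)} = -10 + O P$
$\left(\left(\frac{233}{t{\left(3,6 \right)}} + \frac{\sqrt{39 + 17}}{60}\right) - 235\right)^{2} = \left(\left(\frac{233}{-10 + 3 \cdot 6} + \frac{\sqrt{39 + 17}}{60}\right) - 235\right)^{2} = \left(\left(\frac{233}{-10 + 18} + \sqrt{56} \cdot \frac{1}{60}\right) - 235\right)^{2} = \left(\left(\frac{233}{8} + 2 \sqrt{14} \cdot \frac{1}{60}\right) - 235\right)^{2} = \left(\left(233 \cdot \frac{1}{8} + \frac{\sqrt{14}}{30}\right) - 235\right)^{2} = \left(\left(\frac{233}{8} + \frac{\sqrt{14}}{30}\right) - 235\right)^{2} = \left(- \frac{1647}{8} + \frac{\sqrt{14}}{30}\right)^{2}$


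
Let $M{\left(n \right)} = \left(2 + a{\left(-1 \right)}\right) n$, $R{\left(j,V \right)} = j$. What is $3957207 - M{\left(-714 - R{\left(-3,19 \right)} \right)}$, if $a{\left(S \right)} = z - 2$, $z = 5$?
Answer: $3960762$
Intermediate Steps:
$a{\left(S \right)} = 3$ ($a{\left(S \right)} = 5 - 2 = 3$)
$M{\left(n \right)} = 5 n$ ($M{\left(n \right)} = \left(2 + 3\right) n = 5 n$)
$3957207 - M{\left(-714 - R{\left(-3,19 \right)} \right)} = 3957207 - 5 \left(-714 - -3\right) = 3957207 - 5 \left(-714 + 3\right) = 3957207 - 5 \left(-711\right) = 3957207 - -3555 = 3957207 + 3555 = 3960762$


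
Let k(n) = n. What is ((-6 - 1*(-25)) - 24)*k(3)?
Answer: -15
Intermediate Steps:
((-6 - 1*(-25)) - 24)*k(3) = ((-6 - 1*(-25)) - 24)*3 = ((-6 + 25) - 24)*3 = (19 - 24)*3 = -5*3 = -15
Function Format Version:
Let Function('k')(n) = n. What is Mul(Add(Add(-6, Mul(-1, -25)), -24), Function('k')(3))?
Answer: -15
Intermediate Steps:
Mul(Add(Add(-6, Mul(-1, -25)), -24), Function('k')(3)) = Mul(Add(Add(-6, Mul(-1, -25)), -24), 3) = Mul(Add(Add(-6, 25), -24), 3) = Mul(Add(19, -24), 3) = Mul(-5, 3) = -15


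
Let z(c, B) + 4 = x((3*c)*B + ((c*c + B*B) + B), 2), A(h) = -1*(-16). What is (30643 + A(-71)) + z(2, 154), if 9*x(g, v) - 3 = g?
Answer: 100232/3 ≈ 33411.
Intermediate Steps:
A(h) = 16
x(g, v) = 1/3 + g/9
z(c, B) = -11/3 + B/9 + B**2/9 + c**2/9 + B*c/3 (z(c, B) = -4 + (1/3 + ((3*c)*B + ((c*c + B*B) + B))/9) = -4 + (1/3 + (3*B*c + ((c**2 + B**2) + B))/9) = -4 + (1/3 + (3*B*c + ((B**2 + c**2) + B))/9) = -4 + (1/3 + (3*B*c + (B + B**2 + c**2))/9) = -4 + (1/3 + (B + B**2 + c**2 + 3*B*c)/9) = -4 + (1/3 + (B/9 + B**2/9 + c**2/9 + B*c/3)) = -4 + (1/3 + B/9 + B**2/9 + c**2/9 + B*c/3) = -11/3 + B/9 + B**2/9 + c**2/9 + B*c/3)
(30643 + A(-71)) + z(2, 154) = (30643 + 16) + (-11/3 + (1/9)*154 + (1/9)*154**2 + (1/9)*2**2 + (1/3)*154*2) = 30659 + (-11/3 + 154/9 + (1/9)*23716 + (1/9)*4 + 308/3) = 30659 + (-11/3 + 154/9 + 23716/9 + 4/9 + 308/3) = 30659 + 8255/3 = 100232/3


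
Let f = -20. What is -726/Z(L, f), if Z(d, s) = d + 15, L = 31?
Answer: -363/23 ≈ -15.783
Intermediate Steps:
Z(d, s) = 15 + d
-726/Z(L, f) = -726/(15 + 31) = -726/46 = -726*1/46 = -363/23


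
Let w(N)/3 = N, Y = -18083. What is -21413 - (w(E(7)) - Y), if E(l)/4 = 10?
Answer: -39616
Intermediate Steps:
E(l) = 40 (E(l) = 4*10 = 40)
w(N) = 3*N
-21413 - (w(E(7)) - Y) = -21413 - (3*40 - 1*(-18083)) = -21413 - (120 + 18083) = -21413 - 1*18203 = -21413 - 18203 = -39616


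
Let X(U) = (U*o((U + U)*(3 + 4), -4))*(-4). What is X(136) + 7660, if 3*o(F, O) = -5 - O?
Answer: 23524/3 ≈ 7841.3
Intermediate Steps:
o(F, O) = -5/3 - O/3 (o(F, O) = (-5 - O)/3 = -5/3 - O/3)
X(U) = 4*U/3 (X(U) = (U*(-5/3 - 1/3*(-4)))*(-4) = (U*(-5/3 + 4/3))*(-4) = (U*(-1/3))*(-4) = -U/3*(-4) = 4*U/3)
X(136) + 7660 = (4/3)*136 + 7660 = 544/3 + 7660 = 23524/3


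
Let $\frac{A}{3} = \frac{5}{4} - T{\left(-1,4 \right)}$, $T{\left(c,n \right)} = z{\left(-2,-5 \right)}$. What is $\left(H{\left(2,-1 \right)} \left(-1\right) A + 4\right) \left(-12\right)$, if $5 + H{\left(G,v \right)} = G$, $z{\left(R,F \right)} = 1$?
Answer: $-75$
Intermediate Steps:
$H{\left(G,v \right)} = -5 + G$
$T{\left(c,n \right)} = 1$
$A = \frac{3}{4}$ ($A = 3 \left(\frac{5}{4} - 1\right) = 3 \cdot \frac{1}{4} = \frac{3}{4} \approx 0.75$)
$\left(H{\left(2,-1 \right)} \left(-1\right) A + 4\right) \left(-12\right) = \left(\left(-5 + 2\right) \left(-1\right) \frac{3}{4} + 4\right) \left(-12\right) = \left(\left(-3\right) \left(-1\right) \frac{3}{4} + 4\right) \left(-12\right) = \left(3 \cdot \frac{3}{4} + 4\right) \left(-12\right) = \left(\frac{9}{4} + 4\right) \left(-12\right) = \frac{25}{4} \left(-12\right) = -75$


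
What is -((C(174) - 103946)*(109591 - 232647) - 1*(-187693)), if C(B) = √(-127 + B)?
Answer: -12791366669 + 123056*√47 ≈ -1.2791e+10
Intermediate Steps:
-((C(174) - 103946)*(109591 - 232647) - 1*(-187693)) = -((√(-127 + 174) - 103946)*(109591 - 232647) - 1*(-187693)) = -((√47 - 103946)*(-123056) + 187693) = -((-103946 + √47)*(-123056) + 187693) = -((12791178976 - 123056*√47) + 187693) = -(12791366669 - 123056*√47) = -12791366669 + 123056*√47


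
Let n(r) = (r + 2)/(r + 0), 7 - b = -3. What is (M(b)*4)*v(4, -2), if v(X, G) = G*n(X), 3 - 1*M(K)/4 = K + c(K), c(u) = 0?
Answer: 336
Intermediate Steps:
b = 10 (b = 7 - 1*(-3) = 7 + 3 = 10)
M(K) = 12 - 4*K (M(K) = 12 - 4*(K + 0) = 12 - 4*K)
n(r) = (2 + r)/r
v(X, G) = G*(2 + X)/X (v(X, G) = G*((2 + X)/X) = G*(2 + X)/X)
(M(b)*4)*v(4, -2) = ((12 - 4*10)*4)*(-2*(2 + 4)/4) = ((12 - 40)*4)*(-2*1/4*6) = -28*4*(-3) = -112*(-3) = 336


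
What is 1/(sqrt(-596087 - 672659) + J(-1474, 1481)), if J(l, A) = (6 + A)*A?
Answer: 2202247/4849893117755 - I*sqrt(1268746)/4849893117755 ≈ 4.5408e-7 - 2.3225e-10*I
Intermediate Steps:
J(l, A) = A*(6 + A)
1/(sqrt(-596087 - 672659) + J(-1474, 1481)) = 1/(sqrt(-596087 - 672659) + 1481*(6 + 1481)) = 1/(sqrt(-1268746) + 1481*1487) = 1/(I*sqrt(1268746) + 2202247) = 1/(2202247 + I*sqrt(1268746))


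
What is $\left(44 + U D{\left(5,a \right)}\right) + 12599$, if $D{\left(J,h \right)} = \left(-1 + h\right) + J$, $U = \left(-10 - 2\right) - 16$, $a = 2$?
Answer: $12475$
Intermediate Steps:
$U = -28$ ($U = -12 - 16 = -28$)
$D{\left(J,h \right)} = -1 + J + h$
$\left(44 + U D{\left(5,a \right)}\right) + 12599 = \left(44 - 28 \left(-1 + 5 + 2\right)\right) + 12599 = \left(44 - 168\right) + 12599 = -124 + 12599 = 12475$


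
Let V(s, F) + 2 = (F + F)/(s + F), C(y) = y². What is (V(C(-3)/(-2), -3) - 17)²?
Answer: 8281/25 ≈ 331.24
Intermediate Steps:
V(s, F) = -2 + 2*F/(F + s) (V(s, F) = -2 + (F + F)/(s + F) = -2 + (2*F)/(F + s) = -2 + 2*F/(F + s))
(V(C(-3)/(-2), -3) - 17)² = (-2*(-3)²/(-2)/(-3 + (-3)²/(-2)) - 17)² = (-2*9*(-½)/(-3 + 9*(-½)) - 17)² = (-2*(-9/2)/(-3 - 9/2) - 17)² = (-2*(-9/2)/(-15/2) - 17)² = (-2*(-9/2)*(-2/15) - 17)² = (-6/5 - 17)² = (-91/5)² = 8281/25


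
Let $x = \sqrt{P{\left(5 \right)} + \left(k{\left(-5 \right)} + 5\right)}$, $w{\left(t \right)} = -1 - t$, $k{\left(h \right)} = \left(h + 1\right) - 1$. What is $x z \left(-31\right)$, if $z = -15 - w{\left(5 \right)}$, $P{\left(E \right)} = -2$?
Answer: $279 i \sqrt{2} \approx 394.57 i$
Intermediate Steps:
$k{\left(h \right)} = h$ ($k{\left(h \right)} = \left(1 + h\right) - 1 = h$)
$z = -9$ ($z = -15 - \left(-1 - 5\right) = -15 - -6 = -15 + 6 = -9$)
$x = i \sqrt{2}$ ($x = \sqrt{-2 + \left(-5 + 5\right)} = \sqrt{-2 + 0} = \sqrt{-2} = i \sqrt{2} \approx 1.4142 i$)
$x z \left(-31\right) = i \sqrt{2} \left(-9\right) \left(-31\right) = - 9 i \sqrt{2} \left(-31\right) = 279 i \sqrt{2}$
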